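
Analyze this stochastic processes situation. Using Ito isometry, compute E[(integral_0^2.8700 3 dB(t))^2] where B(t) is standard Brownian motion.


By Ito isometry: E[(int f dB)^2] = int f^2 dt
= 3^2 * 2.8700
= 9 * 2.8700 = 25.8300

25.8300


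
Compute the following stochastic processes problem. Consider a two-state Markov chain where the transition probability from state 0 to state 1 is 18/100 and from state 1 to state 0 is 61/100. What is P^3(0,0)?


Computing P^3 by matrix multiplication.
P = [[0.8200, 0.1800], [0.6100, 0.3900]]
After raising P to the power 3:
P^3(0,0) = 0.7743

0.7743


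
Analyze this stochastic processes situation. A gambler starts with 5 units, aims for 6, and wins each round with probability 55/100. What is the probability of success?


Gambler's ruin formula:
r = q/p = 0.4500/0.5500 = 0.8182
P(win) = (1 - r^i)/(1 - r^N)
= (1 - 0.8182^5)/(1 - 0.8182^6)
= 0.9048

0.9048


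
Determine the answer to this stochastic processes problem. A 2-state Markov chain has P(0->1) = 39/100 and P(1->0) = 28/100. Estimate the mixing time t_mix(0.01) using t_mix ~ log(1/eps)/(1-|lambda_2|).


lambda_2 = |1 - p01 - p10| = |1 - 0.3900 - 0.2800| = 0.3300
t_mix ~ log(1/eps)/(1 - |lambda_2|)
= log(100)/(1 - 0.3300) = 4.6052/0.6700
= 6.8734

6.8734


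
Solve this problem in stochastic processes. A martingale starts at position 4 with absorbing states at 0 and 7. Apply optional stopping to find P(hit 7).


By optional stopping theorem: E(M at tau) = M(0) = 4
P(hit 7)*7 + P(hit 0)*0 = 4
P(hit 7) = (4 - 0)/(7 - 0) = 4/7 = 0.5714

0.5714


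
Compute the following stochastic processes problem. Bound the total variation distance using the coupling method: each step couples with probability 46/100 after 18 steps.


TV distance bound <= (1-delta)^n
= (1 - 0.4600)^18
= 0.5400^18
= 1.5244e-05

1.5244e-05


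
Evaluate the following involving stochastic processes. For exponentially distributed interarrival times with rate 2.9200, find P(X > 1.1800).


P(X > t) = exp(-lambda * t)
= exp(-2.9200 * 1.1800)
= exp(-3.4456) = 0.0319

0.0319


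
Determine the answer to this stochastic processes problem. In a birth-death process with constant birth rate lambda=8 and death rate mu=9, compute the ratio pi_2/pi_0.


For birth-death process, pi_n/pi_0 = (lambda/mu)^n
= (8/9)^2
= 0.7901

0.7901


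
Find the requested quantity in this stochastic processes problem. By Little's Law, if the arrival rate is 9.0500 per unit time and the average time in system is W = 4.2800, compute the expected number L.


Little's Law: L = lambda * W
= 9.0500 * 4.2800
= 38.7340

38.7340


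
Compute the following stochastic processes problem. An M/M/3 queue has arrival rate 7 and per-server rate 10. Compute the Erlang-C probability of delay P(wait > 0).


a = lambda/mu = 0.7000
rho = a/c = 0.2333
Erlang-C formula applied:
C(c,a) = 0.0369

0.0369


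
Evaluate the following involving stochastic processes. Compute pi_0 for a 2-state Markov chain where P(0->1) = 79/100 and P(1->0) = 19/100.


Stationary distribution: pi_0 = p10/(p01+p10), pi_1 = p01/(p01+p10)
p01 = 0.7900, p10 = 0.1900
pi_0 = 0.1939

0.1939


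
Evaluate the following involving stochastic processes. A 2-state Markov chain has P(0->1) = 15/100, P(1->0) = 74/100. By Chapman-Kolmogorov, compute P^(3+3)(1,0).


P^6 = P^3 * P^3
Computing via matrix multiplication of the transition matrix.
Entry (1,0) of P^6 = 0.8315

0.8315


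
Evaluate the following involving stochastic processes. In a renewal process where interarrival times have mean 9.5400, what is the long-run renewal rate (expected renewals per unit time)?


Long-run renewal rate = 1/E(X)
= 1/9.5400
= 0.1048

0.1048


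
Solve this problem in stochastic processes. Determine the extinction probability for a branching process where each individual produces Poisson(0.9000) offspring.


Since mu = 0.9000 <= 1, extinction probability = 1.

1.0000


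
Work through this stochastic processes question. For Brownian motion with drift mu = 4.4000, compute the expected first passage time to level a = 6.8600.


Expected first passage time = a/mu
= 6.8600/4.4000
= 1.5591

1.5591


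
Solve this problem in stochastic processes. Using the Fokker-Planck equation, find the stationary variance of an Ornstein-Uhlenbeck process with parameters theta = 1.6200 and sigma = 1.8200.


Stationary variance = sigma^2 / (2*theta)
= 1.8200^2 / (2*1.6200)
= 3.3124 / 3.2400
= 1.0223

1.0223


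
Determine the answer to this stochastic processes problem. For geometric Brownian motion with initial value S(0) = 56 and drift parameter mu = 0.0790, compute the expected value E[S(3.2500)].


E[S(t)] = S(0) * exp(mu * t)
= 56 * exp(0.0790 * 3.2500)
= 56 * 1.2927
= 72.3924

72.3924


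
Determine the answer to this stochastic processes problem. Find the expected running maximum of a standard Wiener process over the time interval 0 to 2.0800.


E(max B(s)) = sqrt(2t/pi)
= sqrt(2*2.0800/pi)
= sqrt(1.3242)
= 1.1507

1.1507


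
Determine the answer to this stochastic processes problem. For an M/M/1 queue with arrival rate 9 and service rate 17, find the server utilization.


rho = lambda/mu
= 9/17
= 0.5294

0.5294


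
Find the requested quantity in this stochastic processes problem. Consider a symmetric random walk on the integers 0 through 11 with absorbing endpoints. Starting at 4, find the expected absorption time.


For symmetric RW on 0,...,N with absorbing barriers, E(i) = i*(N-i)
E(4) = 4 * 7 = 28

28


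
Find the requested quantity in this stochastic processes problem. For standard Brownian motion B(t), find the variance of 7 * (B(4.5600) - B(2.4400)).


Var(alpha*(B(t)-B(s))) = alpha^2 * (t-s)
= 7^2 * (4.5600 - 2.4400)
= 49 * 2.1200
= 103.8800

103.8800


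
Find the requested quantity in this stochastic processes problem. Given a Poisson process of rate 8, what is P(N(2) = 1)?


P(N(t)=k) = (lambda*t)^k * exp(-lambda*t) / k!
lambda*t = 16
= 16^1 * exp(-16) / 1!
= 16 * 1.1254e-07 / 1
= 1.8006e-06

1.8006e-06


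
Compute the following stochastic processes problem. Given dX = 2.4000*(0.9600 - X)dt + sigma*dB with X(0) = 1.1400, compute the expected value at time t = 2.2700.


E[X(t)] = mu + (X(0) - mu)*exp(-theta*t)
= 0.9600 + (1.1400 - 0.9600)*exp(-2.4000*2.2700)
= 0.9600 + 0.1800 * 0.0043
= 0.9608

0.9608


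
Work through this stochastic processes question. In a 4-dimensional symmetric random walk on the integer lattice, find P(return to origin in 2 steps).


P(return in 2 steps) = P(reverse first step) = 1/(2d)
= 1/8
= 0.1250

0.1250


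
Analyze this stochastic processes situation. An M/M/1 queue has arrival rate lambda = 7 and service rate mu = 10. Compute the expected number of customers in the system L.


rho = 7/10 = 0.7000
L = rho/(1-rho)
= 0.7000/0.3000
= 2.3333

2.3333


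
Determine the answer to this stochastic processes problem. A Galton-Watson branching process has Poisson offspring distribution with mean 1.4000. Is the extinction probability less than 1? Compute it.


Since mu = 1.4000 > 1, extinction prob q < 1.
Solve s = exp(mu*(s-1)) iteratively.
q = 0.4890

0.4890


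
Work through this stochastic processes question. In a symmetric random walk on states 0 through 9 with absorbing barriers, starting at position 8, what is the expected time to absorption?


For symmetric RW on 0,...,N with absorbing barriers, E(i) = i*(N-i)
E(8) = 8 * 1 = 8

8


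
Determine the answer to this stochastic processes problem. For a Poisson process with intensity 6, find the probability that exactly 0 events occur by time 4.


P(N(t)=k) = (lambda*t)^k * exp(-lambda*t) / k!
lambda*t = 24
= 24^0 * exp(-24) / 0!
= 1 * 3.7751e-11 / 1
= 3.7751e-11

3.7751e-11


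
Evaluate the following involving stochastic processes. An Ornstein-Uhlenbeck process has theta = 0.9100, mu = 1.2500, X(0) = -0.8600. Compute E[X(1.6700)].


E[X(t)] = mu + (X(0) - mu)*exp(-theta*t)
= 1.2500 + (-0.8600 - 1.2500)*exp(-0.9100*1.6700)
= 1.2500 + -2.1100 * 0.2188
= 0.7884

0.7884


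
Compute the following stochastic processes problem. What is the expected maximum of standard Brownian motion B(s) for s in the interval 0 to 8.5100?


E(max B(s)) = sqrt(2t/pi)
= sqrt(2*8.5100/pi)
= sqrt(5.4176)
= 2.3276

2.3276


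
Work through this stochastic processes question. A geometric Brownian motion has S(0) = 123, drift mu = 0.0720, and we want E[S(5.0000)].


E[S(t)] = S(0) * exp(mu * t)
= 123 * exp(0.0720 * 5.0000)
= 123 * 1.4333
= 176.2995

176.2995


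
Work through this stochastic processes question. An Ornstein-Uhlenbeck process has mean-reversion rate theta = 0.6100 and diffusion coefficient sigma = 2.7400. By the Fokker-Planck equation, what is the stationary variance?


Stationary variance = sigma^2 / (2*theta)
= 2.7400^2 / (2*0.6100)
= 7.5076 / 1.2200
= 6.1538

6.1538


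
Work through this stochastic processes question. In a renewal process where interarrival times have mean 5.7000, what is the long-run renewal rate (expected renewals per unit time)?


Long-run renewal rate = 1/E(X)
= 1/5.7000
= 0.1754

0.1754


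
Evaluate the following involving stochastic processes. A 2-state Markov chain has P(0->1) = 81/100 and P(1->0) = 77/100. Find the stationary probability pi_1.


Stationary distribution: pi_0 = p10/(p01+p10), pi_1 = p01/(p01+p10)
p01 = 0.8100, p10 = 0.7700
pi_1 = 0.5127

0.5127


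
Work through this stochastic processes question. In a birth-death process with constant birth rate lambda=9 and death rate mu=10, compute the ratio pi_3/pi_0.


For birth-death process, pi_n/pi_0 = (lambda/mu)^n
= (9/10)^3
= 0.7290

0.7290


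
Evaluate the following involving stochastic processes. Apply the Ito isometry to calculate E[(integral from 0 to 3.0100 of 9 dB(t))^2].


By Ito isometry: E[(int f dB)^2] = int f^2 dt
= 9^2 * 3.0100
= 81 * 3.0100 = 243.8100

243.8100


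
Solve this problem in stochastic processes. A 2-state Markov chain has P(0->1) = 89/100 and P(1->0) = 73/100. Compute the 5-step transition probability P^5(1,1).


Computing P^5 by matrix multiplication.
P = [[0.1100, 0.8900], [0.7300, 0.2700]]
After raising P to the power 5:
P^5(1,1) = 0.5081

0.5081


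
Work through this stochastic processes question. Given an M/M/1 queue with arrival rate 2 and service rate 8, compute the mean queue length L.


rho = 2/8 = 0.2500
L = rho/(1-rho)
= 0.2500/0.7500
= 0.3333

0.3333


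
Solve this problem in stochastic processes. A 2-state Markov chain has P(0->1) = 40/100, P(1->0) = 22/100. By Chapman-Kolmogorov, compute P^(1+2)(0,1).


P^3 = P^1 * P^2
Computing via matrix multiplication of the transition matrix.
Entry (0,1) of P^3 = 0.6098

0.6098


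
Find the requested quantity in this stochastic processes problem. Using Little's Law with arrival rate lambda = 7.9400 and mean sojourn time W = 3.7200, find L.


Little's Law: L = lambda * W
= 7.9400 * 3.7200
= 29.5368

29.5368


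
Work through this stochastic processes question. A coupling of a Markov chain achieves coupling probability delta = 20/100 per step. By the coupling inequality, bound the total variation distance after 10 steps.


TV distance bound <= (1-delta)^n
= (1 - 0.2000)^10
= 0.8000^10
= 0.1074

0.1074


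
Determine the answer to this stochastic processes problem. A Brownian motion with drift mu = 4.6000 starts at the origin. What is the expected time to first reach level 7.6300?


Expected first passage time = a/mu
= 7.6300/4.6000
= 1.6587

1.6587


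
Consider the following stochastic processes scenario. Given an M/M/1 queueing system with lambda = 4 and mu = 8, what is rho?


rho = lambda/mu
= 4/8
= 0.5000

0.5000


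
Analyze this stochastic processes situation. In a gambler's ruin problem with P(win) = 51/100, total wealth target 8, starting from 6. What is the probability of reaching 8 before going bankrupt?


Gambler's ruin formula:
r = q/p = 0.4900/0.5100 = 0.9608
P(win) = (1 - r^i)/(1 - r^N)
= (1 - 0.9608^6)/(1 - 0.9608^8)
= 0.7792

0.7792


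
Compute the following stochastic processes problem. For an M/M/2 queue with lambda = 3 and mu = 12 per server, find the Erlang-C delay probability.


a = lambda/mu = 0.2500
rho = a/c = 0.1250
Erlang-C formula applied:
C(c,a) = 0.0278

0.0278


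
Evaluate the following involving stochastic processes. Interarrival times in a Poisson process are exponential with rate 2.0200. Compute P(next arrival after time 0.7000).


P(X > t) = exp(-lambda * t)
= exp(-2.0200 * 0.7000)
= exp(-1.4140) = 0.2432

0.2432


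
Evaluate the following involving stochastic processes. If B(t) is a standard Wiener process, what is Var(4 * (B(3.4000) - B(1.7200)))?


Var(alpha*(B(t)-B(s))) = alpha^2 * (t-s)
= 4^2 * (3.4000 - 1.7200)
= 16 * 1.6800
= 26.8800

26.8800


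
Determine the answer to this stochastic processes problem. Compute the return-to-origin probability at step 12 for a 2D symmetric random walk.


P = C(12,6)^2 / 4^12
= 924^2 / 16777216
= 853776 / 16777216
= 0.0509

0.0509


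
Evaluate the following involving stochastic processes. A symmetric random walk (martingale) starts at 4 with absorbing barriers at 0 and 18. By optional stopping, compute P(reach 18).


By optional stopping theorem: E(M at tau) = M(0) = 4
P(hit 18)*18 + P(hit 0)*0 = 4
P(hit 18) = (4 - 0)/(18 - 0) = 2/9 = 0.2222

0.2222


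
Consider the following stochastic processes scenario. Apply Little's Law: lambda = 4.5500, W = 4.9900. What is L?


Little's Law: L = lambda * W
= 4.5500 * 4.9900
= 22.7045

22.7045


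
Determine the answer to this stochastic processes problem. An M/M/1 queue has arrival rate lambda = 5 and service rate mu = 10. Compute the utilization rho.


rho = lambda/mu
= 5/10
= 0.5000

0.5000


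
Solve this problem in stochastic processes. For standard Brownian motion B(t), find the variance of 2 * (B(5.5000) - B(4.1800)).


Var(alpha*(B(t)-B(s))) = alpha^2 * (t-s)
= 2^2 * (5.5000 - 4.1800)
= 4 * 1.3200
= 5.2800

5.2800


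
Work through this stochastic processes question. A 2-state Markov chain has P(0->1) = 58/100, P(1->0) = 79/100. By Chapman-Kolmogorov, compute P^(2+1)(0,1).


P^3 = P^2 * P^1
Computing via matrix multiplication of the transition matrix.
Entry (0,1) of P^3 = 0.4448

0.4448


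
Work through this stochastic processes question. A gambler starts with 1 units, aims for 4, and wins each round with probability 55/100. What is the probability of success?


Gambler's ruin formula:
r = q/p = 0.4500/0.5500 = 0.8182
P(win) = (1 - r^i)/(1 - r^N)
= (1 - 0.8182^1)/(1 - 0.8182^4)
= 0.3295

0.3295


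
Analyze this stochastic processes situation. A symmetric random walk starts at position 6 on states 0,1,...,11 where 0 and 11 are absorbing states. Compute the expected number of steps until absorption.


For symmetric RW on 0,...,N with absorbing barriers, E(i) = i*(N-i)
E(6) = 6 * 5 = 30

30


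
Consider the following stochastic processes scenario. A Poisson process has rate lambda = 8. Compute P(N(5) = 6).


P(N(t)=k) = (lambda*t)^k * exp(-lambda*t) / k!
lambda*t = 40
= 40^6 * exp(-40) / 6!
= 4096000000 * 4.2484e-18 / 720
= 2.4168e-11

2.4168e-11


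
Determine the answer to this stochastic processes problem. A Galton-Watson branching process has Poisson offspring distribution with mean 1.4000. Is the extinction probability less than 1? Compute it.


Since mu = 1.4000 > 1, extinction prob q < 1.
Solve s = exp(mu*(s-1)) iteratively.
q = 0.4890

0.4890


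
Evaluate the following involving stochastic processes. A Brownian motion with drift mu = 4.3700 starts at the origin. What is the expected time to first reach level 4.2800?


Expected first passage time = a/mu
= 4.2800/4.3700
= 0.9794

0.9794


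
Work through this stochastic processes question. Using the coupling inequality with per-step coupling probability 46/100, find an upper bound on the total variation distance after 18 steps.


TV distance bound <= (1-delta)^n
= (1 - 0.4600)^18
= 0.5400^18
= 1.5244e-05

1.5244e-05


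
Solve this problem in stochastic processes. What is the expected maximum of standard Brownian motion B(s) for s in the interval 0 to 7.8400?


E(max B(s)) = sqrt(2t/pi)
= sqrt(2*7.8400/pi)
= sqrt(4.9911)
= 2.2341

2.2341


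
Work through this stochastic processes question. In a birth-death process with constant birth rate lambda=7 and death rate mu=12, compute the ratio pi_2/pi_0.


For birth-death process, pi_n/pi_0 = (lambda/mu)^n
= (7/12)^2
= 0.3403

0.3403


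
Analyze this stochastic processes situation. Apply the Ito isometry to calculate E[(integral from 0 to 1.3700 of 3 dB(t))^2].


By Ito isometry: E[(int f dB)^2] = int f^2 dt
= 3^2 * 1.3700
= 9 * 1.3700 = 12.3300

12.3300


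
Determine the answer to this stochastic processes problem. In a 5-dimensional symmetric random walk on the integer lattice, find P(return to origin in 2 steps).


P(return in 2 steps) = P(reverse first step) = 1/(2d)
= 1/10
= 0.1000

0.1000


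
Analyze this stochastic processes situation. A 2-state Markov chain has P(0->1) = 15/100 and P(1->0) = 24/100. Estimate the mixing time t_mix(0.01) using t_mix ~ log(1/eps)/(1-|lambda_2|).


lambda_2 = |1 - p01 - p10| = |1 - 0.1500 - 0.2400| = 0.6100
t_mix ~ log(1/eps)/(1 - |lambda_2|)
= log(100)/(1 - 0.6100) = 4.6052/0.3900
= 11.8081

11.8081


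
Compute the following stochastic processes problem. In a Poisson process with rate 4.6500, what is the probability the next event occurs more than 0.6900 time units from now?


P(X > t) = exp(-lambda * t)
= exp(-4.6500 * 0.6900)
= exp(-3.2085) = 0.0404

0.0404


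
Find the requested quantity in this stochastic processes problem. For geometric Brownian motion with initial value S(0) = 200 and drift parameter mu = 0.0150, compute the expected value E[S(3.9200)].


E[S(t)] = S(0) * exp(mu * t)
= 200 * exp(0.0150 * 3.9200)
= 200 * 1.0606
= 212.1126

212.1126


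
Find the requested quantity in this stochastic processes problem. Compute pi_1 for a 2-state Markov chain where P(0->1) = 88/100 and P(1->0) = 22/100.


Stationary distribution: pi_0 = p10/(p01+p10), pi_1 = p01/(p01+p10)
p01 = 0.8800, p10 = 0.2200
pi_1 = 0.8000

0.8000


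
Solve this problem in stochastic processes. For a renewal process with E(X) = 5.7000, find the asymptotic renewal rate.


Long-run renewal rate = 1/E(X)
= 1/5.7000
= 0.1754

0.1754


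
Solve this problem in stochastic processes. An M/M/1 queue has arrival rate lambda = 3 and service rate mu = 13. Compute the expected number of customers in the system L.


rho = 3/13 = 0.2308
L = rho/(1-rho)
= 0.2308/0.7692
= 0.3000

0.3000


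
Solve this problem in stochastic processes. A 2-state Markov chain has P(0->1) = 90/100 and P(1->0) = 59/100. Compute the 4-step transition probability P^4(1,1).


Computing P^4 by matrix multiplication.
P = [[0.1000, 0.9000], [0.5900, 0.4100]]
After raising P to the power 4:
P^4(1,1) = 0.6269

0.6269


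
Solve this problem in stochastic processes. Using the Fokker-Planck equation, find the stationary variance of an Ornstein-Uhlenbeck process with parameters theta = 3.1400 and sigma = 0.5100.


Stationary variance = sigma^2 / (2*theta)
= 0.5100^2 / (2*3.1400)
= 0.2601 / 6.2800
= 0.0414

0.0414


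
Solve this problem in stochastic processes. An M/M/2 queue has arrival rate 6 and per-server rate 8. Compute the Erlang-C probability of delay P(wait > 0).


a = lambda/mu = 0.7500
rho = a/c = 0.3750
Erlang-C formula applied:
C(c,a) = 0.2045

0.2045


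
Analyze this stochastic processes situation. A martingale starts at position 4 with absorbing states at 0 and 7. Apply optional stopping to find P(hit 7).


By optional stopping theorem: E(M at tau) = M(0) = 4
P(hit 7)*7 + P(hit 0)*0 = 4
P(hit 7) = (4 - 0)/(7 - 0) = 4/7 = 0.5714

0.5714


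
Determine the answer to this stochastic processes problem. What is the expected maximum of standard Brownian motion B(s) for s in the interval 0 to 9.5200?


E(max B(s)) = sqrt(2t/pi)
= sqrt(2*9.5200/pi)
= sqrt(6.0606)
= 2.4618

2.4618


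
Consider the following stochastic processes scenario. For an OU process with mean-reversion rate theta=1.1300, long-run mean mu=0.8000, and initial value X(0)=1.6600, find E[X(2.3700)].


E[X(t)] = mu + (X(0) - mu)*exp(-theta*t)
= 0.8000 + (1.6600 - 0.8000)*exp(-1.1300*2.3700)
= 0.8000 + 0.8600 * 0.0687
= 0.8591

0.8591


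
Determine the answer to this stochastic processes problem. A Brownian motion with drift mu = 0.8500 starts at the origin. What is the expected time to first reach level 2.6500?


Expected first passage time = a/mu
= 2.6500/0.8500
= 3.1176

3.1176


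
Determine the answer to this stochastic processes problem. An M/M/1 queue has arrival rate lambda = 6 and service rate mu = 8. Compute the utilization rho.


rho = lambda/mu
= 6/8
= 0.7500

0.7500


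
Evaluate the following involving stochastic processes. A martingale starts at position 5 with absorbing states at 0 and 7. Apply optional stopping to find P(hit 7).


By optional stopping theorem: E(M at tau) = M(0) = 5
P(hit 7)*7 + P(hit 0)*0 = 5
P(hit 7) = (5 - 0)/(7 - 0) = 5/7 = 0.7143

0.7143


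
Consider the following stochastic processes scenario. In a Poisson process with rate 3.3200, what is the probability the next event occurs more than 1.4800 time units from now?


P(X > t) = exp(-lambda * t)
= exp(-3.3200 * 1.4800)
= exp(-4.9136) = 0.0073

0.0073


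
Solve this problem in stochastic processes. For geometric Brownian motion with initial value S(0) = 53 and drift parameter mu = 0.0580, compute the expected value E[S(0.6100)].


E[S(t)] = S(0) * exp(mu * t)
= 53 * exp(0.0580 * 0.6100)
= 53 * 1.0360
= 54.9087

54.9087


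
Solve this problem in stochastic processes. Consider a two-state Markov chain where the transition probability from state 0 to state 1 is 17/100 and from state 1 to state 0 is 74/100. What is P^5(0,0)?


Computing P^5 by matrix multiplication.
P = [[0.8300, 0.1700], [0.7400, 0.2600]]
After raising P to the power 5:
P^5(0,0) = 0.8132

0.8132


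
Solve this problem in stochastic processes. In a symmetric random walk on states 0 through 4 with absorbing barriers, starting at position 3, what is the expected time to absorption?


For symmetric RW on 0,...,N with absorbing barriers, E(i) = i*(N-i)
E(3) = 3 * 1 = 3

3


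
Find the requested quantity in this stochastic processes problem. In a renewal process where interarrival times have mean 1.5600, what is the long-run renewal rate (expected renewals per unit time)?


Long-run renewal rate = 1/E(X)
= 1/1.5600
= 0.6410

0.6410


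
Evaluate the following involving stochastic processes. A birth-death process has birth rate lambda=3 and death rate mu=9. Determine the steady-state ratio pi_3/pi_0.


For birth-death process, pi_n/pi_0 = (lambda/mu)^n
= (3/9)^3
= 0.0370

0.0370


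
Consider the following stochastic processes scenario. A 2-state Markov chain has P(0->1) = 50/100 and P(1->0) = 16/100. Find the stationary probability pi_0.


Stationary distribution: pi_0 = p10/(p01+p10), pi_1 = p01/(p01+p10)
p01 = 0.5000, p10 = 0.1600
pi_0 = 0.2424

0.2424


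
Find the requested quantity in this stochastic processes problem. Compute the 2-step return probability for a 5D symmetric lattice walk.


P(return in 2 steps) = P(reverse first step) = 1/(2d)
= 1/10
= 0.1000

0.1000


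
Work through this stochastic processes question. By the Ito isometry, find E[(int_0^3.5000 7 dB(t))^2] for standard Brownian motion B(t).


By Ito isometry: E[(int f dB)^2] = int f^2 dt
= 7^2 * 3.5000
= 49 * 3.5000 = 171.5000

171.5000


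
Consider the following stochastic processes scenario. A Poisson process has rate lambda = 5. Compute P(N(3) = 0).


P(N(t)=k) = (lambda*t)^k * exp(-lambda*t) / k!
lambda*t = 15
= 15^0 * exp(-15) / 0!
= 1 * 3.0590e-07 / 1
= 3.0590e-07

3.0590e-07


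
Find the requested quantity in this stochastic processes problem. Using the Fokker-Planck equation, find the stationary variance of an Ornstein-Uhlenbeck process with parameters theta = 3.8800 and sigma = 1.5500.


Stationary variance = sigma^2 / (2*theta)
= 1.5500^2 / (2*3.8800)
= 2.4025 / 7.7600
= 0.3096

0.3096


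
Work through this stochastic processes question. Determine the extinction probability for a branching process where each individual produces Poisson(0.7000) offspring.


Since mu = 0.7000 <= 1, extinction probability = 1.

1.0000


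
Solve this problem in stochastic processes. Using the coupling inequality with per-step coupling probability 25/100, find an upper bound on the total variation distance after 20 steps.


TV distance bound <= (1-delta)^n
= (1 - 0.2500)^20
= 0.7500^20
= 0.0032

0.0032


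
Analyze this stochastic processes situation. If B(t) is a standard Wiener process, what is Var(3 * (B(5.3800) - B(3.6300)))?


Var(alpha*(B(t)-B(s))) = alpha^2 * (t-s)
= 3^2 * (5.3800 - 3.6300)
= 9 * 1.7500
= 15.7500

15.7500


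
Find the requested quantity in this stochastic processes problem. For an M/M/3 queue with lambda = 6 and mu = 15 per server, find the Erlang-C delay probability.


a = lambda/mu = 0.4000
rho = a/c = 0.1333
Erlang-C formula applied:
C(c,a) = 0.0082

0.0082


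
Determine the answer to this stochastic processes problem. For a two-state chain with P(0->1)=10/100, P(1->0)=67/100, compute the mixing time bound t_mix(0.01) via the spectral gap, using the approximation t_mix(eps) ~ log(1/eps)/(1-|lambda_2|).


lambda_2 = |1 - p01 - p10| = |1 - 0.1000 - 0.6700| = 0.2300
t_mix ~ log(1/eps)/(1 - |lambda_2|)
= log(100)/(1 - 0.2300) = 4.6052/0.7700
= 5.9807

5.9807


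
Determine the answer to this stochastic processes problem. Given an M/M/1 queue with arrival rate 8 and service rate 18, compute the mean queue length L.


rho = 8/18 = 0.4444
L = rho/(1-rho)
= 0.4444/0.5556
= 0.8000

0.8000


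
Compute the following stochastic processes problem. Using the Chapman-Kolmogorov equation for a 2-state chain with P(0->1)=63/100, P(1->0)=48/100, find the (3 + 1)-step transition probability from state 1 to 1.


P^4 = P^3 * P^1
Computing via matrix multiplication of the transition matrix.
Entry (1,1) of P^4 = 0.5676

0.5676


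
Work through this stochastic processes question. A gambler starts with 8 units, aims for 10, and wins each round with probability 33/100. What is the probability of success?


Gambler's ruin formula:
r = q/p = 0.6700/0.3300 = 2.0303
P(win) = (1 - r^i)/(1 - r^N)
= (1 - 2.0303^8)/(1 - 2.0303^10)
= 0.2420

0.2420


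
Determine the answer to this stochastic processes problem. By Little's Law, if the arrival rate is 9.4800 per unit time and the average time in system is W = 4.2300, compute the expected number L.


Little's Law: L = lambda * W
= 9.4800 * 4.2300
= 40.1004

40.1004


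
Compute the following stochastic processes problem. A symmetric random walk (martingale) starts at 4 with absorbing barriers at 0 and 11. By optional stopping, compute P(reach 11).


By optional stopping theorem: E(M at tau) = M(0) = 4
P(hit 11)*11 + P(hit 0)*0 = 4
P(hit 11) = (4 - 0)/(11 - 0) = 4/11 = 0.3636

0.3636


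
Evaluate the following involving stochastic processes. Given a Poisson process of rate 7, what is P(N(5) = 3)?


P(N(t)=k) = (lambda*t)^k * exp(-lambda*t) / k!
lambda*t = 35
= 35^3 * exp(-35) / 3!
= 42875 * 6.3051e-16 / 6
= 4.5055e-12

4.5055e-12


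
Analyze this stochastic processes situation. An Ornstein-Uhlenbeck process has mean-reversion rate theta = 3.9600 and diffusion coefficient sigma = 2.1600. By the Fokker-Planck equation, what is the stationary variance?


Stationary variance = sigma^2 / (2*theta)
= 2.1600^2 / (2*3.9600)
= 4.6656 / 7.9200
= 0.5891

0.5891


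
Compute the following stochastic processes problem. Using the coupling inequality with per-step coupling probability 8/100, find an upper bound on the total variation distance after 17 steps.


TV distance bound <= (1-delta)^n
= (1 - 0.0800)^17
= 0.9200^17
= 0.2423

0.2423


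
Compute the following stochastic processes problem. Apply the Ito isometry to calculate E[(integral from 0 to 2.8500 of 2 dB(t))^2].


By Ito isometry: E[(int f dB)^2] = int f^2 dt
= 2^2 * 2.8500
= 4 * 2.8500 = 11.4000

11.4000


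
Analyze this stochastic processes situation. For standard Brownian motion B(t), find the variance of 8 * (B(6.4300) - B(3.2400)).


Var(alpha*(B(t)-B(s))) = alpha^2 * (t-s)
= 8^2 * (6.4300 - 3.2400)
= 64 * 3.1900
= 204.1600

204.1600


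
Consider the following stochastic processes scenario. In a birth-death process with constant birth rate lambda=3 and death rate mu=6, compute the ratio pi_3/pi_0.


For birth-death process, pi_n/pi_0 = (lambda/mu)^n
= (3/6)^3
= 0.1250

0.1250


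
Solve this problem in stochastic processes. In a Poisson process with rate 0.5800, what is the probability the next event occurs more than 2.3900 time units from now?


P(X > t) = exp(-lambda * t)
= exp(-0.5800 * 2.3900)
= exp(-1.3862) = 0.2500

0.2500


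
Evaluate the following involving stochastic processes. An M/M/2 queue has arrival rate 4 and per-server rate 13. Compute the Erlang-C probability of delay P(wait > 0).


a = lambda/mu = 0.3077
rho = a/c = 0.1538
Erlang-C formula applied:
C(c,a) = 0.0410

0.0410


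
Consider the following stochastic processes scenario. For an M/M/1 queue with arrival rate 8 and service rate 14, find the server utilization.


rho = lambda/mu
= 8/14
= 0.5714

0.5714


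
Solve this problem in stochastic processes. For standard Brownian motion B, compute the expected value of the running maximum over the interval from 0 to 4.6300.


E(max B(s)) = sqrt(2t/pi)
= sqrt(2*4.6300/pi)
= sqrt(2.9475)
= 1.7168

1.7168


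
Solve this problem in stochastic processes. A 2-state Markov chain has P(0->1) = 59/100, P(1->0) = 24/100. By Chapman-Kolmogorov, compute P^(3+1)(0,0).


P^4 = P^3 * P^1
Computing via matrix multiplication of the transition matrix.
Entry (0,0) of P^4 = 0.2898

0.2898


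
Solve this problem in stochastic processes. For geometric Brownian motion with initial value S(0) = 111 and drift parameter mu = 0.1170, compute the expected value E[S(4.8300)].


E[S(t)] = S(0) * exp(mu * t)
= 111 * exp(0.1170 * 4.8300)
= 111 * 1.7596
= 195.3202

195.3202


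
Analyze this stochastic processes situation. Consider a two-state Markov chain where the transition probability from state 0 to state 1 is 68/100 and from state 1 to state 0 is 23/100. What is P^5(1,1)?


Computing P^5 by matrix multiplication.
P = [[0.3200, 0.6800], [0.2300, 0.7700]]
After raising P to the power 5:
P^5(1,1) = 0.7473

0.7473


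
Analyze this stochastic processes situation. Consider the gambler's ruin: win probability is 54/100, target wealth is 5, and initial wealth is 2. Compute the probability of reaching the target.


Gambler's ruin formula:
r = q/p = 0.4600/0.5400 = 0.8519
P(win) = (1 - r^i)/(1 - r^N)
= (1 - 0.8519^2)/(1 - 0.8519^5)
= 0.4975

0.4975


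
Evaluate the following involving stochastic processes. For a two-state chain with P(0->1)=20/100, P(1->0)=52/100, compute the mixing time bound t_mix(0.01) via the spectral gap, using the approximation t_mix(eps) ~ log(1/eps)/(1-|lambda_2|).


lambda_2 = |1 - p01 - p10| = |1 - 0.2000 - 0.5200| = 0.2800
t_mix ~ log(1/eps)/(1 - |lambda_2|)
= log(100)/(1 - 0.2800) = 4.6052/0.7200
= 6.3961

6.3961


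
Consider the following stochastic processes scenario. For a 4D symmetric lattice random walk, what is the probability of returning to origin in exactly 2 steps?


P(return in 2 steps) = P(reverse first step) = 1/(2d)
= 1/8
= 0.1250

0.1250


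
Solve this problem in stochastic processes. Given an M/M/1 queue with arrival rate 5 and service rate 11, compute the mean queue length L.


rho = 5/11 = 0.4545
L = rho/(1-rho)
= 0.4545/0.5455
= 0.8333

0.8333


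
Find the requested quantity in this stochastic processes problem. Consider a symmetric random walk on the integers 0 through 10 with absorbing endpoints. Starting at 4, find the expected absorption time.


For symmetric RW on 0,...,N with absorbing barriers, E(i) = i*(N-i)
E(4) = 4 * 6 = 24

24


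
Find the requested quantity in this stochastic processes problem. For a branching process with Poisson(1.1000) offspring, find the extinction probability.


Since mu = 1.1000 > 1, extinction prob q < 1.
Solve s = exp(mu*(s-1)) iteratively.
q = 0.8239

0.8239


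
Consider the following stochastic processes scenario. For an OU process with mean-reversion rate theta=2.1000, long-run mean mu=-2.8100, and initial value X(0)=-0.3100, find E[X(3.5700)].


E[X(t)] = mu + (X(0) - mu)*exp(-theta*t)
= -2.8100 + (-0.3100 - -2.8100)*exp(-2.1000*3.5700)
= -2.8100 + 2.5000 * 5.5475e-04
= -2.8086

-2.8086


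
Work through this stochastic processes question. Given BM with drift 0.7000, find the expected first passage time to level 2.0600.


Expected first passage time = a/mu
= 2.0600/0.7000
= 2.9429

2.9429


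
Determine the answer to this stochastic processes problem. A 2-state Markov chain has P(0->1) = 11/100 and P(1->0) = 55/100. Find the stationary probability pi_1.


Stationary distribution: pi_0 = p10/(p01+p10), pi_1 = p01/(p01+p10)
p01 = 0.1100, p10 = 0.5500
pi_1 = 0.1667

0.1667


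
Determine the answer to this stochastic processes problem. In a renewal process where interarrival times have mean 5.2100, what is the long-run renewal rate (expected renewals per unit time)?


Long-run renewal rate = 1/E(X)
= 1/5.2100
= 0.1919

0.1919


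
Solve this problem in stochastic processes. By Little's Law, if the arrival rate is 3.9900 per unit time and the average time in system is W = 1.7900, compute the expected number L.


Little's Law: L = lambda * W
= 3.9900 * 1.7900
= 7.1421

7.1421


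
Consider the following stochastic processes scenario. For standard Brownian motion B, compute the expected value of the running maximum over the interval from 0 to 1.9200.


E(max B(s)) = sqrt(2t/pi)
= sqrt(2*1.9200/pi)
= sqrt(1.2223)
= 1.1056

1.1056


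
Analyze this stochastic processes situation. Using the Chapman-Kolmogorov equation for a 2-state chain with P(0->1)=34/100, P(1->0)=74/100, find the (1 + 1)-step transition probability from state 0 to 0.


P^2 = P^1 * P^1
Computing via matrix multiplication of the transition matrix.
Entry (0,0) of P^2 = 0.6872

0.6872


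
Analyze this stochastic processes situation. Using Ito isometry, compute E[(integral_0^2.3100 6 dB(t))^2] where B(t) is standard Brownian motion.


By Ito isometry: E[(int f dB)^2] = int f^2 dt
= 6^2 * 2.3100
= 36 * 2.3100 = 83.1600

83.1600


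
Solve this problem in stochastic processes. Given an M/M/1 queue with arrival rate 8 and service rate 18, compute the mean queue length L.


rho = 8/18 = 0.4444
L = rho/(1-rho)
= 0.4444/0.5556
= 0.8000

0.8000


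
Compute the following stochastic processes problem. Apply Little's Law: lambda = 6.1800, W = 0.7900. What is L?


Little's Law: L = lambda * W
= 6.1800 * 0.7900
= 4.8822

4.8822


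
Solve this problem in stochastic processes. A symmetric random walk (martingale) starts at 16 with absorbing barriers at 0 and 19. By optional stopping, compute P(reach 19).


By optional stopping theorem: E(M at tau) = M(0) = 16
P(hit 19)*19 + P(hit 0)*0 = 16
P(hit 19) = (16 - 0)/(19 - 0) = 16/19 = 0.8421

0.8421


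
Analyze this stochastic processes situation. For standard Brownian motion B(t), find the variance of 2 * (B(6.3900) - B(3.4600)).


Var(alpha*(B(t)-B(s))) = alpha^2 * (t-s)
= 2^2 * (6.3900 - 3.4600)
= 4 * 2.9300
= 11.7200

11.7200


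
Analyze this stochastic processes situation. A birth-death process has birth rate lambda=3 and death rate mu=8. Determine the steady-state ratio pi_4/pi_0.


For birth-death process, pi_n/pi_0 = (lambda/mu)^n
= (3/8)^4
= 0.0198

0.0198


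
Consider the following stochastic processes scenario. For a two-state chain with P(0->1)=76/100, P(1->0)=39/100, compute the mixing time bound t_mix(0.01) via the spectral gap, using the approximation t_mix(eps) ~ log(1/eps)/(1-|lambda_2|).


lambda_2 = |1 - p01 - p10| = |1 - 0.7600 - 0.3900| = 0.1500
t_mix ~ log(1/eps)/(1 - |lambda_2|)
= log(100)/(1 - 0.1500) = 4.6052/0.8500
= 5.4178

5.4178


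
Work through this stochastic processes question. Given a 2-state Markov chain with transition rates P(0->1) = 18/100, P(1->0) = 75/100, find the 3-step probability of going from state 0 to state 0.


Computing P^3 by matrix multiplication.
P = [[0.8200, 0.1800], [0.7500, 0.2500]]
After raising P to the power 3:
P^3(0,0) = 0.8065

0.8065


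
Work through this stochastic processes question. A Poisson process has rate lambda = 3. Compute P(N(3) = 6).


P(N(t)=k) = (lambda*t)^k * exp(-lambda*t) / k!
lambda*t = 9
= 9^6 * exp(-9) / 6!
= 531441 * 1.2341e-04 / 720
= 0.0911

0.0911


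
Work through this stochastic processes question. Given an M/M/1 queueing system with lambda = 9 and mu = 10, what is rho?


rho = lambda/mu
= 9/10
= 0.9000

0.9000


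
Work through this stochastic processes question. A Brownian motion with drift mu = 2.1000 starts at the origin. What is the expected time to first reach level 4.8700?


Expected first passage time = a/mu
= 4.8700/2.1000
= 2.3190

2.3190


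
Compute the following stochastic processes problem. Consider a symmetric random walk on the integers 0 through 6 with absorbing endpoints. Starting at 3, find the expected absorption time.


For symmetric RW on 0,...,N with absorbing barriers, E(i) = i*(N-i)
E(3) = 3 * 3 = 9

9


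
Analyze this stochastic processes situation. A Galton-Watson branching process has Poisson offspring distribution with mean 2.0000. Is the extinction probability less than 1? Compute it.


Since mu = 2.0000 > 1, extinction prob q < 1.
Solve s = exp(mu*(s-1)) iteratively.
q = 0.2032

0.2032


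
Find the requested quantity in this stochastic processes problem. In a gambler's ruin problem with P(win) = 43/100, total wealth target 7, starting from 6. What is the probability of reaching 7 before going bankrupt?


Gambler's ruin formula:
r = q/p = 0.5700/0.4300 = 1.3256
P(win) = (1 - r^i)/(1 - r^N)
= (1 - 1.3256^6)/(1 - 1.3256^7)
= 0.7147

0.7147


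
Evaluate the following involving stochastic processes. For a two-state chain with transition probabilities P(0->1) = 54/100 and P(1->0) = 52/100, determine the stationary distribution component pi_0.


Stationary distribution: pi_0 = p10/(p01+p10), pi_1 = p01/(p01+p10)
p01 = 0.5400, p10 = 0.5200
pi_0 = 0.4906

0.4906


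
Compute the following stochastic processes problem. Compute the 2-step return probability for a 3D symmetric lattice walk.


P(return in 2 steps) = P(reverse first step) = 1/(2d)
= 1/6
= 0.1667

0.1667


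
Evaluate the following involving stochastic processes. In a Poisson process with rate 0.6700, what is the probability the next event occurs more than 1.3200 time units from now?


P(X > t) = exp(-lambda * t)
= exp(-0.6700 * 1.3200)
= exp(-0.8844) = 0.4130

0.4130


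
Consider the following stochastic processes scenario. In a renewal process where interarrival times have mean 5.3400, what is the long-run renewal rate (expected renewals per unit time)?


Long-run renewal rate = 1/E(X)
= 1/5.3400
= 0.1873

0.1873


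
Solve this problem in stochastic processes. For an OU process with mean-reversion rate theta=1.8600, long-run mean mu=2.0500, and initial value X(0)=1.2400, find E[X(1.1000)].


E[X(t)] = mu + (X(0) - mu)*exp(-theta*t)
= 2.0500 + (1.2400 - 2.0500)*exp(-1.8600*1.1000)
= 2.0500 + -0.8100 * 0.1293
= 1.9453

1.9453


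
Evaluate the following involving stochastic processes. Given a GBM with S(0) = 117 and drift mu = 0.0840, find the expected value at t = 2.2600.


E[S(t)] = S(0) * exp(mu * t)
= 117 * exp(0.0840 * 2.2600)
= 117 * 1.2091
= 141.4596

141.4596
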